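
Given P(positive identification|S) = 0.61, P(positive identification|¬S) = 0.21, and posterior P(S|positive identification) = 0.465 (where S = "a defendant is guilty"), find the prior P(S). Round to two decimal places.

Bayes' rule in odds form gives O(S|E) = O(S)·[P(E|S)/P(E|¬S)], hence O(S) = O(S|E)/LR.
Posterior odds = 0.465/(1−0.465) = 0.8692. LR = 0.61/0.21 = 2.9048.
Prior odds = 0.8692/2.9048 = 0.2992, so P(S) = 0.2992/(1+0.2992) ≈ 0.23.

P(S) = 0.23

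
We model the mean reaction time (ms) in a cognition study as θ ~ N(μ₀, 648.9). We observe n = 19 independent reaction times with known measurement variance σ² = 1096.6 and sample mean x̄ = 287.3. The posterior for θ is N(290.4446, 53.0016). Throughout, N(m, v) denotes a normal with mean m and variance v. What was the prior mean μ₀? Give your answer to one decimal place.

With known observation variance, the Normal–Normal posterior has precision τ_n = τ₀ + n/σ² and mean μ_n = (τ₀μ₀ + (n/σ²)x̄)/τ_n.
Here τ₀ = 1/648.9 = 0.001541 and τ_data = 19/1096.6 = 0.017326, so τ_n = 0.018867.
Rearranging for μ₀: μ₀ = (μ_n·τ_n − τ_data·x̄)/τ₀ = (290.4446·0.018867 − 0.017326·287.3) / 0.001541 = 0.502058/0.001541 ≈ 325.8.

μ₀ = 325.8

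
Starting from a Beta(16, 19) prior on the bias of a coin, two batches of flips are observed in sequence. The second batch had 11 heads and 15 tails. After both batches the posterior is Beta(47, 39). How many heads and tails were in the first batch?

Sequential conjugate updates are equivalent to a single update on the pooled data, so total successes = posterior α − prior α and total failures = posterior β − prior β.
Total across both batches: 47−16=31 heads, 39−19=20 tails.
Subtract the second batch: 31−11=20 heads and 20−15=5 tails.

20 heads and 5 tails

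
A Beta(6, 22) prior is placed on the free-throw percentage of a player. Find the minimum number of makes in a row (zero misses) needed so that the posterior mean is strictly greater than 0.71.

k = 48

After k makes and 0 misses the posterior is Beta(6+k, 22), with mean (6+k)/(6+22+k).
Set (6+k)/(28+k) > 0.71 and solve: k > (0.71·28 − 6)/(1 − 0.71) = 47.862.
The smallest integer exceeding 47.862 is 48.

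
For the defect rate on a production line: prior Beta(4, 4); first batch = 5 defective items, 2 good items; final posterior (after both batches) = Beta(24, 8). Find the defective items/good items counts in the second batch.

Because Beta–binomial updating is additive in the counts, the combined data contributed (α_post−α_prior, β_post−β_prior) successes and failures.
Total across both batches: 24−4=20 defective items, 8−4=4 good items.
Subtract the first batch: 20−5=15 defective items and 4−2=2 good items.

15 defective items and 2 good items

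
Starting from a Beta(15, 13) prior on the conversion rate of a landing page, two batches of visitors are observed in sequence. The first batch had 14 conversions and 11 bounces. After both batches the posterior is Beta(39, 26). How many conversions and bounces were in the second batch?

10 conversions and 2 bounces

Sequential conjugate updates are equivalent to a single update on the pooled data, so total successes = posterior α − prior α and total failures = posterior β − prior β.
Total across both batches: 39−15=24 conversions, 26−13=13 bounces.
Subtract the first batch: 24−14=10 conversions and 13−11=2 bounces.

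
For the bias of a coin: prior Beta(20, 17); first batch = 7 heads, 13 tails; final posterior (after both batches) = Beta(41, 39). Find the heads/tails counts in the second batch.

14 heads and 9 tails

Sequential conjugate updates are equivalent to a single update on the pooled data, so total successes = posterior α − prior α and total failures = posterior β − prior β.
Total across both batches: 41−20=21 heads, 39−17=22 tails.
Subtract the first batch: 21−7=14 heads and 22−13=9 tails.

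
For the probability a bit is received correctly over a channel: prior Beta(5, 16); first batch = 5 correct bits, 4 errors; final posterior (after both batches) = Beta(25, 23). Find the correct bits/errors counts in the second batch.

15 correct bits and 3 errors

Because Beta–binomial updating is additive in the counts, the combined data contributed (α_post−α_prior, β_post−β_prior) successes and failures.
Total across both batches: 25−5=20 correct bits, 23−16=7 errors.
Subtract the first batch: 20−5=15 correct bits and 7−4=3 errors.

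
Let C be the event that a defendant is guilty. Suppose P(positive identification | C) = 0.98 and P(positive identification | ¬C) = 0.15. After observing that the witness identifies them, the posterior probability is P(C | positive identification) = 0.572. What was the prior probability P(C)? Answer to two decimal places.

Bayes' rule in odds form gives O(C|E) = O(C)·[P(E|C)/P(E|¬C)], hence O(C) = O(C|E)/LR.
Posterior odds = 0.572/(1−0.572) = 1.3364. LR = 0.98/0.15 = 6.5333.
Prior odds = 1.3364/6.5333 = 0.2046, so P(C) = 0.2046/(1+0.2046) ≈ 0.17.

P(C) = 0.17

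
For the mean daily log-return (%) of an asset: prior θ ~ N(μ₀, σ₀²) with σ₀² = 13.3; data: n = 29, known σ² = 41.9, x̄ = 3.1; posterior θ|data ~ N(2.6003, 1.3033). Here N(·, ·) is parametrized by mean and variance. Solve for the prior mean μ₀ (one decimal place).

μ₀ = -2.0

The posterior mean is a precision-weighted average: μ_n = (τ₀μ₀ + τ_data·x̄)/(τ₀+τ_data), with τ₀=1/σ₀² and τ_data=n/σ².
Here τ₀ = 1/13.3 = 0.075188 and τ_data = 29/41.9 = 0.692124, so τ_n = 0.767312.
Rearranging for μ₀: μ₀ = (μ_n·τ_n − τ_data·x̄)/τ₀ = (2.6003·0.767312 − 0.692124·3.1) / 0.075188 = -0.150343/0.075188 ≈ -2.0.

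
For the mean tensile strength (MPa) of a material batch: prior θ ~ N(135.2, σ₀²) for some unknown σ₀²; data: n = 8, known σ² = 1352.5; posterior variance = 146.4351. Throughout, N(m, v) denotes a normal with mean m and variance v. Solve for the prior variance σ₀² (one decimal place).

Posterior precision equals prior precision plus data precision: 1/σ_n² = 1/σ₀² + n/σ².
So 1/σ₀² = 1/146.4351 − 8/1352.5 = 0.006829 − 0.005915 = 0.000914.
Hence σ₀² = 1/0.000914 ≈ 1094.1.

σ₀² = 1094.1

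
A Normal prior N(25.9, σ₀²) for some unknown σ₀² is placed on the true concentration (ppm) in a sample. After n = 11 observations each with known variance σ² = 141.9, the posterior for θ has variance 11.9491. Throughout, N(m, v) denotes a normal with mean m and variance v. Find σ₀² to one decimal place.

σ₀² = 162.1

For the Normal–Normal model with known σ², precisions add: τ_n = τ₀ + n/σ².
So 1/σ₀² = 1/11.9491 − 11/141.9 = 0.083688 − 0.077519 = 0.006169.
Hence σ₀² = 1/0.006169 ≈ 162.1.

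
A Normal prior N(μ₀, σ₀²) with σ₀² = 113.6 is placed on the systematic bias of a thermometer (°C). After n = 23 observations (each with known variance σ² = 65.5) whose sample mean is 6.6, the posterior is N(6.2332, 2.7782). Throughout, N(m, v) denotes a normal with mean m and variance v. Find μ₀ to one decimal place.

μ₀ = -8.4

The posterior mean is a precision-weighted average: μ_n = (τ₀μ₀ + τ_data·x̄)/(τ₀+τ_data), with τ₀=1/σ₀² and τ_data=n/σ².
Here τ₀ = 1/113.6 = 0.008803 and τ_data = 23/65.5 = 0.351145, so τ_n = 0.359948.
Rearranging for μ₀: μ₀ = (μ_n·τ_n − τ_data·x̄)/τ₀ = (6.2332·0.359948 − 0.351145·6.6) / 0.008803 = -0.073929/0.008803 ≈ -8.4.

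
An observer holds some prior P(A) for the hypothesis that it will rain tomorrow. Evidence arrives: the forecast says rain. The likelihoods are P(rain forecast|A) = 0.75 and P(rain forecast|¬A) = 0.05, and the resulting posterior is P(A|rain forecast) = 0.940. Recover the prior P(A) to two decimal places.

P(A) = 0.51

Bayes' rule in odds form gives O(A|E) = O(A)·[P(E|A)/P(E|¬A)], hence O(A) = O(A|E)/LR.
Posterior odds = 0.940/(1−0.940) = 15.6667. LR = 0.75/0.05 = 15.0000.
Prior odds = 15.6667/15.0000 = 1.0444, so P(A) = 1.0444/(1+1.0444) ≈ 0.51.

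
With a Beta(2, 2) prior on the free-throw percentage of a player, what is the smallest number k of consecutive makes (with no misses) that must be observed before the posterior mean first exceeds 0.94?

After k makes and 0 misses the posterior is Beta(2+k, 2), with mean (2+k)/(2+2+k).
Set (2+k)/(4+k) > 0.94 and solve: k > (0.94·4 − 2)/(1 − 0.94) = 29.333.
The smallest integer exceeding 29.333 is 30.

k = 30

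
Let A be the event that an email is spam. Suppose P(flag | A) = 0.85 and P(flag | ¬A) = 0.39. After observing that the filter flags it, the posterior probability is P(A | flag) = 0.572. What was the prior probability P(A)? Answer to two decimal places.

P(A) = 0.38

Bayes' rule in odds form gives O(A|E) = O(A)·[P(E|A)/P(E|¬A)], hence O(A) = O(A|E)/LR.
Posterior odds = 0.572/(1−0.572) = 1.3364. LR = 0.85/0.39 = 2.1795.
Prior odds = 1.3364/2.1795 = 0.6132, so P(A) = 0.6132/(1+0.6132) ≈ 0.38.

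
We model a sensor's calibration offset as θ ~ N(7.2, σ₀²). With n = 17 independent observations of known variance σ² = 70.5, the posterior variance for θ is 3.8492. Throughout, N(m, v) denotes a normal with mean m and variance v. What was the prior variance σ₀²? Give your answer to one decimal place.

σ₀² = 53.6

Posterior precision equals prior precision plus data precision: 1/σ_n² = 1/σ₀² + n/σ².
So 1/σ₀² = 1/3.8492 − 17/70.5 = 0.259794 − 0.241135 = 0.018659.
Hence σ₀² = 1/0.018659 ≈ 53.6.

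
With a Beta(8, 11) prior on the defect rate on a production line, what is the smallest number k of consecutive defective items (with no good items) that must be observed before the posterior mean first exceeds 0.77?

k = 29

After k defective items and 0 good items the posterior is Beta(8+k, 11), with mean (8+k)/(8+11+k).
Set (8+k)/(19+k) > 0.77 and solve: k > (0.77·19 − 8)/(1 − 0.77) = 28.826.
The smallest integer exceeding 28.826 is 29, and checking k=29: (37)/(48) = 0.7708 > 0.77.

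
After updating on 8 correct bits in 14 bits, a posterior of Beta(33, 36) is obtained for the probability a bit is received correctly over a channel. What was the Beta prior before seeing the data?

Beta is conjugate to the binomial likelihood: posterior = Beta(α+s, β+f).
Subtract the data counts: 33−8=25, 36−6=30.

Beta(25, 30)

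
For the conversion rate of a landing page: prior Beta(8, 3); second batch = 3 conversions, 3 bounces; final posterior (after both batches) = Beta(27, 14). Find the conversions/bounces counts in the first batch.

16 conversions and 8 bounces

Sequential conjugate updates are equivalent to a single update on the pooled data, so total successes = posterior α − prior α and total failures = posterior β − prior β.
Total across both batches: 27−8=19 conversions, 14−3=11 bounces.
Subtract the second batch: 19−3=16 conversions and 11−3=8 bounces.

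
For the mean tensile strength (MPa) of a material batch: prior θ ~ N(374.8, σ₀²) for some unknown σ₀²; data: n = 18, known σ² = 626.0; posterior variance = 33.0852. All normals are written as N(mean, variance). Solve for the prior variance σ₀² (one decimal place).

Posterior precision equals prior precision plus data precision: 1/σ_n² = 1/σ₀² + n/σ².
So 1/σ₀² = 1/33.0852 − 18/626.0 = 0.030225 − 0.028754 = 0.001471.
Hence σ₀² = 1/0.001471 ≈ 679.8.

σ₀² = 679.8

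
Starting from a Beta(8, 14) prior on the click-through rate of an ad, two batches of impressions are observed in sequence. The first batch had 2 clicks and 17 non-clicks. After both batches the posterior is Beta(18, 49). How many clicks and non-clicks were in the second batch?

Because Beta–binomial updating is additive in the counts, the combined data contributed (α_post−α_prior, β_post−β_prior) successes and failures.
Total across both batches: 18−8=10 clicks, 49−14=35 non-clicks.
Subtract the first batch: 10−2=8 clicks and 35−17=18 non-clicks.

8 clicks and 18 non-clicks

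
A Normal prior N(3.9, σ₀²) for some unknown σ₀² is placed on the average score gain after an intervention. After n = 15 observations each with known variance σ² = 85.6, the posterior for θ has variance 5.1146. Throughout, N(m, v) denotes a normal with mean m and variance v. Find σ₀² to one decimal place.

Posterior precision equals prior precision plus data precision: 1/σ_n² = 1/σ₀² + n/σ².
So 1/σ₀² = 1/5.1146 − 15/85.6 = 0.195519 − 0.175234 = 0.020285.
Hence σ₀² = 1/0.020285 ≈ 49.3.

σ₀² = 49.3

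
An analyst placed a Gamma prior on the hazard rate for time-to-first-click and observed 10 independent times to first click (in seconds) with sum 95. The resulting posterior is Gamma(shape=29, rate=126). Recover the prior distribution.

For an exponential likelihood with a Gamma(α, β) prior on the rate, n observations with total T give posterior Gamma(α+n, β+T).
So α = 29 − 10 = 19 and β = 126 − 95 = 31.

Gamma(shape=19, rate=31)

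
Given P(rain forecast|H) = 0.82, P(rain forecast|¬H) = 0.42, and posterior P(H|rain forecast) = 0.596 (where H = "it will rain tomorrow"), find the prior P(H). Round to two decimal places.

P(H) = 0.43

Bayes' rule in odds form gives O(H|E) = O(H)·[P(E|H)/P(E|¬H)], hence O(H) = O(H|E)/LR.
Posterior odds = 0.596/(1−0.596) = 1.4752. LR = 0.82/0.42 = 1.9524.
Prior odds = 1.4752/1.9524 = 0.7556, so P(H) = 0.7556/(1+0.7556) ≈ 0.43.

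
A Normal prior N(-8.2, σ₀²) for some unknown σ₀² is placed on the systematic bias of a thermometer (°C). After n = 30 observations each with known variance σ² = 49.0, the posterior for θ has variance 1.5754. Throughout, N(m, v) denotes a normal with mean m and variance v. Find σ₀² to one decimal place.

Posterior precision equals prior precision plus data precision: 1/σ_n² = 1/σ₀² + n/σ².
So 1/σ₀² = 1/1.5754 − 30/49.0 = 0.634759 − 0.612245 = 0.022514.
Hence σ₀² = 1/0.022514 ≈ 44.4.

σ₀² = 44.4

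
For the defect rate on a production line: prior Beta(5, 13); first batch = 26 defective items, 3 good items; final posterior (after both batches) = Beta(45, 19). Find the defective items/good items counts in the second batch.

Because Beta–binomial updating is additive in the counts, the combined data contributed (α_post−α_prior, β_post−β_prior) successes and failures.
Total across both batches: 45−5=40 defective items, 19−13=6 good items.
Subtract the first batch: 40−26=14 defective items and 6−3=3 good items.

14 defective items and 3 good items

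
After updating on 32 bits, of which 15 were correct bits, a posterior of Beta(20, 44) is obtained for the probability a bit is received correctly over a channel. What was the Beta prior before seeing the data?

Under Beta–binomial conjugacy the posterior parameters are (a+s, b+f).
So a = 20 − 15 = 5 and b = 44 − 17 = 27.

Beta(5, 27)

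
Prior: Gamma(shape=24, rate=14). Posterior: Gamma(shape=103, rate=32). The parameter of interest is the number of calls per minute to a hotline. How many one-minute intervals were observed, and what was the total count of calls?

n = 18 one-minute intervals with total 79 calls

A Gamma(α, β) prior (rate parametrization) on a Poisson rate with n observations summing to S gives posterior Gamma(α+S, β+n).
Matching: Σxᵢ = 103 − 24 = 79 and n = 32 − 14 = 18.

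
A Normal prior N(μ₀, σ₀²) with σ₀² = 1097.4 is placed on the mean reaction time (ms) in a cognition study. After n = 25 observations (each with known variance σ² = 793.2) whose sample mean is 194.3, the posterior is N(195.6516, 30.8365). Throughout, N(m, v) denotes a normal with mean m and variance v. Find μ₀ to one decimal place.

μ₀ = 242.4

With known observation variance, the Normal–Normal posterior has precision τ_n = τ₀ + n/σ² and mean μ_n = (τ₀μ₀ + (n/σ²)x̄)/τ_n.
Here τ₀ = 1/1097.4 = 0.000911 and τ_data = 25/793.2 = 0.031518, so τ_n = 0.032429.
Rearranging for μ₀: μ₀ = (μ_n·τ_n − τ_data·x̄)/τ₀ = (195.6516·0.032429 − 0.031518·194.3) / 0.000911 = 0.220838/0.000911 ≈ 242.4.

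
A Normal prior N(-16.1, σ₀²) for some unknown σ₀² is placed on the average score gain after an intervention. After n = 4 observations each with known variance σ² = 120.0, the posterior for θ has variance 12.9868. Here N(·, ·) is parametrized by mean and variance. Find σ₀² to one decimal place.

σ₀² = 22.9

For the Normal–Normal model with known σ², precisions add: τ_n = τ₀ + n/σ².
So 1/σ₀² = 1/12.9868 − 4/120.0 = 0.077001 − 0.033333 = 0.043668.
Hence σ₀² = 1/0.043668 ≈ 22.9.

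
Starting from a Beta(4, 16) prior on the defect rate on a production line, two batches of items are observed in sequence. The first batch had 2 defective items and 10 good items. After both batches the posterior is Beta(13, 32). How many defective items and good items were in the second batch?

7 defective items and 6 good items

Sequential conjugate updates are equivalent to a single update on the pooled data, so total successes = posterior α − prior α and total failures = posterior β − prior β.
Total across both batches: 13−4=9 defective items, 32−16=16 good items.
Subtract the first batch: 9−2=7 defective items and 16−10=6 good items.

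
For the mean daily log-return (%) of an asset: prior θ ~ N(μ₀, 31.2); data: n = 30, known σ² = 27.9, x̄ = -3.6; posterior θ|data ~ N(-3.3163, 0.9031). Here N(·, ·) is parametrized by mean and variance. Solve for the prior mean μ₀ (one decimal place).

With known observation variance, the Normal–Normal posterior has precision τ_n = τ₀ + n/σ² and mean μ_n = (τ₀μ₀ + (n/σ²)x̄)/τ_n.
Here τ₀ = 1/31.2 = 0.032051 and τ_data = 30/27.9 = 1.075269, so τ_n = 1.107320.
Rearranging for μ₀: μ₀ = (μ_n·τ_n − τ_data·x̄)/τ₀ = (-3.3163·1.107320 − 1.075269·-3.6) / 0.032051 = 0.198763/0.032051 ≈ 6.2.

μ₀ = 6.2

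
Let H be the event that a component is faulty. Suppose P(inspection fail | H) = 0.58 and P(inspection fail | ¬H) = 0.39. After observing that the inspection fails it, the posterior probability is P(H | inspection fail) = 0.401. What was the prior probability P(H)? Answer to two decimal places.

P(H) = 0.31

In odds form, posterior odds = prior odds × likelihood ratio, so prior odds = posterior odds ÷ LR.
Posterior odds = 0.401/(1−0.401) = 0.6694. LR = 0.58/0.39 = 1.4872.
Prior odds = 0.6694/1.4872 = 0.4501, so P(H) = 0.4501/(1+0.4501) ≈ 0.31.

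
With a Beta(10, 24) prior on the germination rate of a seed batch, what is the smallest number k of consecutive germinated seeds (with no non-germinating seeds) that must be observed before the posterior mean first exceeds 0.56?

k = 21

After k germinated seeds and 0 non-germinating seeds the posterior is Beta(10+k, 24), with mean (10+k)/(10+24+k).
Set (10+k)/(34+k) > 0.56 and solve: k > (0.56·34 − 10)/(1 − 0.56) = 20.545.
The smallest integer exceeding 20.545 is 21.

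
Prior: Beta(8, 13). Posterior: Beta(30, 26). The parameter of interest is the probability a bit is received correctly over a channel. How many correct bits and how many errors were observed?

22 correct bits and 13 errors

Beta is conjugate to the binomial likelihood: posterior = Beta(a+s, b+f).
So s = 30 − 8 = 22 and f = 26 − 13 = 13.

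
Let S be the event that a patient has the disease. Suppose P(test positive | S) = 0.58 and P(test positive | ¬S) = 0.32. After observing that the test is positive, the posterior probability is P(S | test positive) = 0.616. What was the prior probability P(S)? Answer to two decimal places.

P(S) = 0.47

Bayes' rule in odds form gives O(S|E) = O(S)·[P(E|S)/P(E|¬S)], hence O(S) = O(S|E)/LR.
Posterior odds = 0.616/(1−0.616) = 1.6042. LR = 0.58/0.32 = 1.8125.
Prior odds = 1.6042/1.8125 = 0.8851, so P(S) = 0.8851/(1+0.8851) ≈ 0.47.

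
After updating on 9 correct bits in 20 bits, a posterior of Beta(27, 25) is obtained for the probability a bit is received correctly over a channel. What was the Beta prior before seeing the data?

Beta(18, 14)

Under Beta–binomial conjugacy the posterior parameters are (α+s, β+f).
Subtract the data counts: 27−9=18, 25−11=14.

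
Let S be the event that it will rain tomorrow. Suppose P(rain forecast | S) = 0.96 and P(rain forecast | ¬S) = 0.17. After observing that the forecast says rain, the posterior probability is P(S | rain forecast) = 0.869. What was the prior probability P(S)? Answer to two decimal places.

P(S) = 0.54

In odds form, posterior odds = prior odds × likelihood ratio, so prior odds = posterior odds ÷ LR.
Posterior odds = 0.869/(1−0.869) = 6.6336. LR = 0.96/0.17 = 5.6471.
Prior odds = 6.6336/5.6471 = 1.1747, so P(S) = 1.1747/(1+1.1747) ≈ 0.54.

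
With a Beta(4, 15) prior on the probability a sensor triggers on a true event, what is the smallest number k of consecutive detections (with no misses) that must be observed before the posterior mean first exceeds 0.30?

After k detections and 0 misses the posterior is Beta(4+k, 15), with mean (4+k)/(4+15+k).
Set (4+k)/(19+k) > 0.30 and solve: k > (0.30·19 − 4)/(1 − 0.30) = 2.429.
The smallest integer exceeding 2.429 is 3.

k = 3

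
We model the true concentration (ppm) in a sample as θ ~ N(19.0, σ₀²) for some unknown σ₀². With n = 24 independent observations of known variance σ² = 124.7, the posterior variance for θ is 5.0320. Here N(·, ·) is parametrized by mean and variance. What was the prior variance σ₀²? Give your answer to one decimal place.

σ₀² = 159.6

For the Normal–Normal model with known σ², precisions add: τ_n = τ₀ + n/σ².
So 1/σ₀² = 1/5.0320 − 24/124.7 = 0.198728 − 0.192462 = 0.006266.
Hence σ₀² = 1/0.006266 ≈ 159.6.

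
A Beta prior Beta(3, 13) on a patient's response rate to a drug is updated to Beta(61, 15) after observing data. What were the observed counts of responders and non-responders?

Under Beta–binomial conjugacy the posterior parameters are (α+s, β+f).
Match parameters: s=61−3=58, f=15−13=2.

58 responders and 2 non-responders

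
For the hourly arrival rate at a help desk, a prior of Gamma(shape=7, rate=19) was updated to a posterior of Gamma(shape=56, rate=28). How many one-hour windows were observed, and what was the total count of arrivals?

n = 9 one-hour windows with total 49 arrivals

Gamma–Poisson conjugacy: posterior shape = α + Σxᵢ, posterior rate = β + n.
Matching: Σxᵢ = 56 − 7 = 49 and n = 28 − 19 = 9.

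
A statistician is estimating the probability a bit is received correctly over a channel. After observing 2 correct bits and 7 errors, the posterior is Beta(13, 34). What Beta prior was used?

A Beta(a, b) prior with s successes and f failures in binomial data gives a Beta(a+s, b+f) posterior.
So a = 13 − 2 = 11 and b = 34 − 7 = 27.

Beta(11, 27)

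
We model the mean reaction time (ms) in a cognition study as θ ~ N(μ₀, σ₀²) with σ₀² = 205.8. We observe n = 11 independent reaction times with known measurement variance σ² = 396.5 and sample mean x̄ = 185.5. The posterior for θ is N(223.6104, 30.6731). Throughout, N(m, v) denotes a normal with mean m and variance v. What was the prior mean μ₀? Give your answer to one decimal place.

With known observation variance, the Normal–Normal posterior has precision τ_n = τ₀ + n/σ² and mean μ_n = (τ₀μ₀ + (n/σ²)x̄)/τ_n.
Here τ₀ = 1/205.8 = 0.004859 and τ_data = 11/396.5 = 0.027743, so τ_n = 0.032602.
Rearranging for μ₀: μ₀ = (μ_n·τ_n − τ_data·x̄)/τ₀ = (223.6104·0.032602 − 0.027743·185.5) / 0.004859 = 2.143820/0.004859 ≈ 441.2.

μ₀ = 441.2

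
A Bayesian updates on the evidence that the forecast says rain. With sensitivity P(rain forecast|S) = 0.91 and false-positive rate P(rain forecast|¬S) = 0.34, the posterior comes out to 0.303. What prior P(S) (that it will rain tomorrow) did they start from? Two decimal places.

In odds form, posterior odds = prior odds × likelihood ratio, so prior odds = posterior odds ÷ LR.
Posterior odds = 0.303/(1−0.303) = 0.4347. LR = 0.91/0.34 = 2.6765.
Prior odds = 0.4347/2.6765 = 0.1624, so P(S) = 0.1624/(1+0.1624) ≈ 0.14.

P(S) = 0.14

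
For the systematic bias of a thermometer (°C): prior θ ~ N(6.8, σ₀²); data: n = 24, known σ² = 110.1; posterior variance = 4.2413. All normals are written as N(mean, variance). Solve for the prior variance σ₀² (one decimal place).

σ₀² = 56.2

Posterior precision equals prior precision plus data precision: 1/σ_n² = 1/σ₀² + n/σ².
So 1/σ₀² = 1/4.2413 − 24/110.1 = 0.235777 − 0.217984 = 0.017793.
Hence σ₀² = 1/0.017793 ≈ 56.2.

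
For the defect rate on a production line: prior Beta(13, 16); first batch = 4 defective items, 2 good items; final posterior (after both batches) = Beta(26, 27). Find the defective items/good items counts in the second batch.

9 defective items and 9 good items

Because Beta–binomial updating is additive in the counts, the combined data contributed (α_post−α_prior, β_post−β_prior) successes and failures.
Total across both batches: 26−13=13 defective items, 27−16=11 good items.
Subtract the first batch: 13−4=9 defective items and 11−2=9 good items.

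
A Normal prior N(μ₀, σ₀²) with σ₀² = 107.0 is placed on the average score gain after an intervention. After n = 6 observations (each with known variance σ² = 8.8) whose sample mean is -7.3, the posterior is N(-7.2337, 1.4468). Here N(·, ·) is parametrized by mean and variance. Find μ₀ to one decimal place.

μ₀ = -2.4

With known observation variance, the Normal–Normal posterior has precision τ_n = τ₀ + n/σ² and mean μ_n = (τ₀μ₀ + (n/σ²)x̄)/τ_n.
Here τ₀ = 1/107.0 = 0.009346 and τ_data = 6/8.8 = 0.681818, so τ_n = 0.691164.
Rearranging for μ₀: μ₀ = (μ_n·τ_n − τ_data·x̄)/τ₀ = (-7.2337·0.691164 − 0.681818·-7.3) / 0.009346 = -0.022402/0.009346 ≈ -2.4.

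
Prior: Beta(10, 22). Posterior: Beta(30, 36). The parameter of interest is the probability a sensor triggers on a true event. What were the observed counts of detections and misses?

20 detections and 14 misses

Beta is conjugate to the binomial likelihood: posterior = Beta(a+s, b+f).
So s = 30 − 10 = 20 and f = 36 − 22 = 14.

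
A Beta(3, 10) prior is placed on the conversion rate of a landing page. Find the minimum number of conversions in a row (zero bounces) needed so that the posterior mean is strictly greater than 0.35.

After k conversions and 0 bounces the posterior is Beta(3+k, 10), with mean (3+k)/(3+10+k).
Set (3+k)/(13+k) > 0.35 and solve: k > (0.35·13 − 3)/(1 − 0.35) = 2.385.
The smallest integer exceeding 2.385 is 3, and checking k=3: (6)/(16) = 0.3750 > 0.35.

k = 3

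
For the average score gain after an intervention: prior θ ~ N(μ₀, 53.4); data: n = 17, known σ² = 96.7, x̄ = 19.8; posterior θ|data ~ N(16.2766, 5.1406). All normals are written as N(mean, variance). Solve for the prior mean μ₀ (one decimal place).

μ₀ = -16.8

The posterior mean is a precision-weighted average: μ_n = (τ₀μ₀ + τ_data·x̄)/(τ₀+τ_data), with τ₀=1/σ₀² and τ_data=n/σ².
Here τ₀ = 1/53.4 = 0.018727 and τ_data = 17/96.7 = 0.175801, so τ_n = 0.194528.
Rearranging for μ₀: μ₀ = (μ_n·τ_n − τ_data·x̄)/τ₀ = (16.2766·0.194528 − 0.175801·19.8) / 0.018727 = -0.314605/0.018727 ≈ -16.8.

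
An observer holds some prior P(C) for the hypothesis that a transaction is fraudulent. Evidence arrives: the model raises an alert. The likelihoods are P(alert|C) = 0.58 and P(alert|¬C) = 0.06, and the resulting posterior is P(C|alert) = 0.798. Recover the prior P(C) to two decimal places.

Bayes' rule in odds form gives O(C|E) = O(C)·[P(E|C)/P(E|¬C)], hence O(C) = O(C|E)/LR.
Posterior odds = 0.798/(1−0.798) = 3.9505. LR = 0.58/0.06 = 9.6667.
Prior odds = 3.9505/9.6667 = 0.4087, so P(C) = 0.4087/(1+0.4087) ≈ 0.29.

P(C) = 0.29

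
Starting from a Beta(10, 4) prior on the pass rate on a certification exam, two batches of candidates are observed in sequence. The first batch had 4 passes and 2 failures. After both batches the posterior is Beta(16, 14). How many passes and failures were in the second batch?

2 passes and 8 failures

Because Beta–binomial updating is additive in the counts, the combined data contributed (α_post−α_prior, β_post−β_prior) successes and failures.
Total across both batches: 16−10=6 passes, 14−4=10 failures.
Subtract the first batch: 6−4=2 passes and 10−2=8 failures.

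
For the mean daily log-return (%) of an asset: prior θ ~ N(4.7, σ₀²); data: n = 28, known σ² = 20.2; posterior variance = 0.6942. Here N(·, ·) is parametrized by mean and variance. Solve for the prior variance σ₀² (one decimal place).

σ₀² = 18.4

Posterior precision equals prior precision plus data precision: 1/σ_n² = 1/σ₀² + n/σ².
So 1/σ₀² = 1/0.6942 − 28/20.2 = 1.440507 − 1.386139 = 0.054368.
Hence σ₀² = 1/0.054368 ≈ 18.4.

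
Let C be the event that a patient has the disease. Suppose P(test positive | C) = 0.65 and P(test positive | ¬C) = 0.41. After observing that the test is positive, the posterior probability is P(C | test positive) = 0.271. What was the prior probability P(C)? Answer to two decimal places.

P(C) = 0.19

Bayes' rule in odds form gives O(C|E) = O(C)·[P(E|C)/P(E|¬C)], hence O(C) = O(C|E)/LR.
Posterior odds = 0.271/(1−0.271) = 0.3717. LR = 0.65/0.41 = 1.5854.
Prior odds = 0.3717/1.5854 = 0.2345, so P(C) = 0.2345/(1+0.2345) ≈ 0.19.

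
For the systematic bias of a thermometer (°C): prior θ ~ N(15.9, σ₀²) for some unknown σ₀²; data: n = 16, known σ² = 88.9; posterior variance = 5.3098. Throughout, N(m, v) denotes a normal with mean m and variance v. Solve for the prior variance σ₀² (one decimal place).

Posterior precision equals prior precision plus data precision: 1/σ_n² = 1/σ₀² + n/σ².
So 1/σ₀² = 1/5.3098 − 16/88.9 = 0.188331 − 0.179978 = 0.008353.
Hence σ₀² = 1/0.008353 ≈ 119.7.

σ₀² = 119.7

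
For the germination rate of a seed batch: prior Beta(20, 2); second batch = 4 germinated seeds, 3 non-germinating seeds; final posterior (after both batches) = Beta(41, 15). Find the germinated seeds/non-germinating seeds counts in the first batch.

17 germinated seeds and 10 non-germinating seeds

Sequential conjugate updates are equivalent to a single update on the pooled data, so total successes = posterior α − prior α and total failures = posterior β − prior β.
Total across both batches: 41−20=21 germinated seeds, 15−2=13 non-germinating seeds.
Subtract the second batch: 21−4=17 germinated seeds and 13−3=10 non-germinating seeds.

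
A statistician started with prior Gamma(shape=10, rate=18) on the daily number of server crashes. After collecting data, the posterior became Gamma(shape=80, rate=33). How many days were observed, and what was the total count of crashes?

n = 15 days with total 70 crashes

Gamma–Poisson conjugacy: posterior shape = α + Σxᵢ, posterior rate = β + n.
Matching: Σxᵢ = 80 − 10 = 70 and n = 33 − 18 = 15.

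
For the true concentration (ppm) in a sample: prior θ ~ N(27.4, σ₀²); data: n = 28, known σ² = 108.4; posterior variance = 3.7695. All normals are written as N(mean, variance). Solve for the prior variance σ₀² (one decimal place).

For the Normal–Normal model with known σ², precisions add: τ_n = τ₀ + n/σ².
So 1/σ₀² = 1/3.7695 − 28/108.4 = 0.265287 − 0.258303 = 0.006984.
Hence σ₀² = 1/0.006984 ≈ 143.2.

σ₀² = 143.2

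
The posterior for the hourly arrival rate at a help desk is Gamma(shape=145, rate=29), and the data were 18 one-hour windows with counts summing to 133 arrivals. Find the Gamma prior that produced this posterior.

A Gamma(α, β) prior (rate parametrization) on a Poisson rate with n observations summing to S gives posterior Gamma(α+S, β+n).
So α = 145 − 133 = 12 and β = 29 − 18 = 11.

Gamma(shape=12, rate=11)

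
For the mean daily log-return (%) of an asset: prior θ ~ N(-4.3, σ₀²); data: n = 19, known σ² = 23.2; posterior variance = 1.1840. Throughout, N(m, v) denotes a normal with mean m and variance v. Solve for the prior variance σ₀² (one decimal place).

Posterior precision equals prior precision plus data precision: 1/σ_n² = 1/σ₀² + n/σ².
So 1/σ₀² = 1/1.1840 − 19/23.2 = 0.844595 − 0.818966 = 0.025629.
Hence σ₀² = 1/0.025629 ≈ 39.0.

σ₀² = 39.0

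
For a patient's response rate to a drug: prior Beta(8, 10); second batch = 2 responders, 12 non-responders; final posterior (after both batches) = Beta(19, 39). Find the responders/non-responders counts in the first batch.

Because Beta–binomial updating is additive in the counts, the combined data contributed (α_post−α_prior, β_post−β_prior) successes and failures.
Total across both batches: 19−8=11 responders, 39−10=29 non-responders.
Subtract the second batch: 11−2=9 responders and 29−12=17 non-responders.

9 responders and 17 non-responders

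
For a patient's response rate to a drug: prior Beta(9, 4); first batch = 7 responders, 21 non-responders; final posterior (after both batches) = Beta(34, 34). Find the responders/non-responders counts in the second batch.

Sequential conjugate updates are equivalent to a single update on the pooled data, so total successes = posterior α − prior α and total failures = posterior β − prior β.
Total across both batches: 34−9=25 responders, 34−4=30 non-responders.
Subtract the first batch: 25−7=18 responders and 30−21=9 non-responders.

18 responders and 9 non-responders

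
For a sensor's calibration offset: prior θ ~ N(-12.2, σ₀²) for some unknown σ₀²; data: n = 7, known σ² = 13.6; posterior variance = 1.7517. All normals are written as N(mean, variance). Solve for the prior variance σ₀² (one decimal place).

σ₀² = 17.8

For the Normal–Normal model with known σ², precisions add: τ_n = τ₀ + n/σ².
So 1/σ₀² = 1/1.7517 − 7/13.6 = 0.570874 − 0.514706 = 0.056168.
Hence σ₀² = 1/0.056168 ≈ 17.8.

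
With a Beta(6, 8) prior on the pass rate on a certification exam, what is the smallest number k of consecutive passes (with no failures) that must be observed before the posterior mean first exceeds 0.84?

k = 37

After k passes and 0 failures the posterior is Beta(6+k, 8), with mean (6+k)/(6+8+k).
Set (6+k)/(14+k) > 0.84 and solve: k > (0.84·14 − 6)/(1 − 0.84) = 36.000.
The smallest integer exceeding 36.000 is 37.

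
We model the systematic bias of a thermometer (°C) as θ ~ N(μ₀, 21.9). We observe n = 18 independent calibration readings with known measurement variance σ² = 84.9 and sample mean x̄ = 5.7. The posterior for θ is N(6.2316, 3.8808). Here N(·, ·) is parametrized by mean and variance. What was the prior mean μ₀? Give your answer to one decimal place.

μ₀ = 8.7

The posterior mean is a precision-weighted average: μ_n = (τ₀μ₀ + τ_data·x̄)/(τ₀+τ_data), with τ₀=1/σ₀² and τ_data=n/σ².
Here τ₀ = 1/21.9 = 0.045662 and τ_data = 18/84.9 = 0.212014, so τ_n = 0.257676.
Rearranging for μ₀: μ₀ = (μ_n·τ_n − τ_data·x̄)/τ₀ = (6.2316·0.257676 − 0.212014·5.7) / 0.045662 = 0.397254/0.045662 ≈ 8.7.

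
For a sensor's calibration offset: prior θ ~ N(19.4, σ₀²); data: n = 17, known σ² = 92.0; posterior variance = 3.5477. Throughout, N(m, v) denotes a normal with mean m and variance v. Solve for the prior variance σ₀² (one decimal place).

For the Normal–Normal model with known σ², precisions add: τ_n = τ₀ + n/σ².
So 1/σ₀² = 1/3.5477 − 17/92.0 = 0.281873 − 0.184783 = 0.097090.
Hence σ₀² = 1/0.097090 ≈ 10.3.

σ₀² = 10.3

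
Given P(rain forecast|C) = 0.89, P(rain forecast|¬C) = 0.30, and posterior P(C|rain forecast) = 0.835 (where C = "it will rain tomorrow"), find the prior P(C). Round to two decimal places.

Bayes' rule in odds form gives O(C|E) = O(C)·[P(E|C)/P(E|¬C)], hence O(C) = O(C|E)/LR.
Posterior odds = 0.835/(1−0.835) = 5.0606. LR = 0.89/0.30 = 2.9667.
Prior odds = 5.0606/2.9667 = 1.7058, so P(C) = 1.7058/(1+1.7058) ≈ 0.63.

P(C) = 0.63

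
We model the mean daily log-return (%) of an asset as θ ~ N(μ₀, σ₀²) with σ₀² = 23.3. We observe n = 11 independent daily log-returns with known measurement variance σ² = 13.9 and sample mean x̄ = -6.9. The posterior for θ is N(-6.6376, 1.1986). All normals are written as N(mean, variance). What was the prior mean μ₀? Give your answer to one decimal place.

The posterior mean is a precision-weighted average: μ_n = (τ₀μ₀ + τ_data·x̄)/(τ₀+τ_data), with τ₀=1/σ₀² and τ_data=n/σ².
Here τ₀ = 1/23.3 = 0.042918 and τ_data = 11/13.9 = 0.791367, so τ_n = 0.834285.
Rearranging for μ₀: μ₀ = (μ_n·τ_n − τ_data·x̄)/τ₀ = (-6.6376·0.834285 − 0.791367·-6.9) / 0.042918 = -0.077218/0.042918 ≈ -1.8.

μ₀ = -1.8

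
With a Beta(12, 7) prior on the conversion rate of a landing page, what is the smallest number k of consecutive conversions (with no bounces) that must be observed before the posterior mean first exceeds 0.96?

After k conversions and 0 bounces the posterior is Beta(12+k, 7), with mean (12+k)/(12+7+k).
Set (12+k)/(19+k) > 0.96 and solve: k > (0.96·19 − 12)/(1 − 0.96) = 156.000.
The smallest integer exceeding 156.000 is 157.

k = 157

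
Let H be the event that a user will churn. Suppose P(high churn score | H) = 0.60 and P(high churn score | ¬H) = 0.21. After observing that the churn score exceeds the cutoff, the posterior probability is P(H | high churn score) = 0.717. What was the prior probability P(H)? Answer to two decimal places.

P(H) = 0.47

In odds form, posterior odds = prior odds × likelihood ratio, so prior odds = posterior odds ÷ LR.
Posterior odds = 0.717/(1−0.717) = 2.5336. LR = 0.60/0.21 = 2.8571.
Prior odds = 2.5336/2.8571 = 0.8868, so P(H) = 0.8868/(1+0.8868) ≈ 0.47.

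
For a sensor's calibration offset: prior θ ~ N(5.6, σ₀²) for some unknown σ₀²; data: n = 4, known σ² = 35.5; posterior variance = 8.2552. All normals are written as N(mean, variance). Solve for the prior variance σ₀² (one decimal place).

Posterior precision equals prior precision plus data precision: 1/σ_n² = 1/σ₀² + n/σ².
So 1/σ₀² = 1/8.2552 − 4/35.5 = 0.121136 − 0.112676 = 0.008460.
Hence σ₀² = 1/0.008460 ≈ 118.2.

σ₀² = 118.2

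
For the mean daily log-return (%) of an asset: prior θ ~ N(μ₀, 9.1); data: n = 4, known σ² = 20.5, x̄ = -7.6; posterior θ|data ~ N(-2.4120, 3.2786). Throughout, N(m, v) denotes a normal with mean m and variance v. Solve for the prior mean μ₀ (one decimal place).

μ₀ = 6.8

With known observation variance, the Normal–Normal posterior has precision τ_n = τ₀ + n/σ² and mean μ_n = (τ₀μ₀ + (n/σ²)x̄)/τ_n.
Here τ₀ = 1/9.1 = 0.109890 and τ_data = 4/20.5 = 0.195122, so τ_n = 0.305012.
Rearranging for μ₀: μ₀ = (μ_n·τ_n − τ_data·x̄)/τ₀ = (-2.4120·0.305012 − 0.195122·-7.6) / 0.109890 = 0.747238/0.109890 ≈ 6.8.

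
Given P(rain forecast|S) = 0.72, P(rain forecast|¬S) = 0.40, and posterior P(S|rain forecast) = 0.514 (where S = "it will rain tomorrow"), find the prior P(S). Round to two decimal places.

Bayes' rule in odds form gives O(S|E) = O(S)·[P(E|S)/P(E|¬S)], hence O(S) = O(S|E)/LR.
Posterior odds = 0.514/(1−0.514) = 1.0576. LR = 0.72/0.40 = 1.8000.
Prior odds = 1.0576/1.8000 = 0.5876, so P(S) = 0.5876/(1+0.5876) ≈ 0.37.

P(S) = 0.37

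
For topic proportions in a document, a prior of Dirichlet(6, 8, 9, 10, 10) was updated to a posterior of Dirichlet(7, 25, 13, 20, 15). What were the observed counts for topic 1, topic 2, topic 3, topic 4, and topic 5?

counts (1, 17, 4, 10, 5)

For a Dirichlet(α) prior with multinomial counts c, the posterior is Dirichlet(α + c) componentwise.
Counts are posterior − prior componentwise: 7−6=1, 25−8=17, 13−9=4, 20−10=10, 15−10=5.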